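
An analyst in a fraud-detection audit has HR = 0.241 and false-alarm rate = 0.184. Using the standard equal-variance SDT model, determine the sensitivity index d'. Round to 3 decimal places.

d' = 0.197

z(H) = z(0.241) = -0.7031
z(FA) = z(0.184) = -0.9002
d' = z(H) − z(FA) = -0.7031 − (-0.9002) = 0.1971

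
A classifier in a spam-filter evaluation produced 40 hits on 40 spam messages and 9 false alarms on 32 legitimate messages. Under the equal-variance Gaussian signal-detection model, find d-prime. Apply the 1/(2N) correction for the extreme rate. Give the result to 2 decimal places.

The hit rate is 40/40 = 1, so apply the 1/(2N) correction: H → 1 − 1/(2·40) = 0.98750.
z(H) = z(0.98750) = 2.241
z(FA) = z(0.28125) = -0.579
d' = 2.241 − (-0.579) = 2.820

d-prime = 2.82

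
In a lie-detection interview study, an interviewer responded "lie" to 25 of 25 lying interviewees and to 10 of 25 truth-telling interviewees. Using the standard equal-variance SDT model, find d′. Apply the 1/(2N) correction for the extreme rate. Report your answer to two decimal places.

The hit rate is 25/25 = 1, so apply the 1/(2N) correction: H → 1 − 1/(2·25) = 0.98000.
z(H) = z(0.98000) = 2.054
z(FA) = z(0.40000) = -0.253
d' = 2.054 − (-0.253) = 2.307

d′ = 2.31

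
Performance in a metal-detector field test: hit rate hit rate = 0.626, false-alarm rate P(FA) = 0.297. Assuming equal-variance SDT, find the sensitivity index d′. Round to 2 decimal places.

d′ = 0.85

z(H) = z(0.626) = 0.3213
z(FA) = z(0.297) = -0.5330
d' = z(H) − z(FA) = 0.3213 − (-0.5330) = 0.8543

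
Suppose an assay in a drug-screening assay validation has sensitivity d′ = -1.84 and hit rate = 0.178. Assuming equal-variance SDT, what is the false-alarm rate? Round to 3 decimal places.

false-alarm rate = 0.820

z(hit rate) = z(0.178) = -0.9230
z(FA) = z(H) − d' = -0.9230 − (-1.84) = 0.9170
false-alarm rate = Φ(0.9170) = 0.8204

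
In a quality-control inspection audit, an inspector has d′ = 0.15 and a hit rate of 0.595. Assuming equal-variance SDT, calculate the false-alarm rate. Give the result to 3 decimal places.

false-alarm rate = 0.536

z(hit rate) = z(0.595) = 0.2404
z(FA) = z(H) − d' = 0.2404 − 0.15 = 0.0904
false-alarm rate = Φ(0.0904) = 0.5360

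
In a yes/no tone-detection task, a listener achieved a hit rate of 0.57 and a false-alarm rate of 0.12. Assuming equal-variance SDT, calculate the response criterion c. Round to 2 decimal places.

c = 0.50

z(H) = z(0.57) = 0.1764
z(FA) = z(0.12) = -1.1750
c = −½·[z(H) + z(FA)] = −0.5 × (0.1764 + (-1.1750)) = 0.4993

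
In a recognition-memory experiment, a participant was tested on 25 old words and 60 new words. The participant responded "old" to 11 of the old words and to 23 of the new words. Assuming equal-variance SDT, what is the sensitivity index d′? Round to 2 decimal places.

d′ = 0.15

H = 11/25 = 0.4400
FA = 23/60 = 0.3833
z(0.4400) = -0.151, z(0.3833) = -0.297
d' = z(H) − z(FA) = -0.151 − (-0.297) = 0.146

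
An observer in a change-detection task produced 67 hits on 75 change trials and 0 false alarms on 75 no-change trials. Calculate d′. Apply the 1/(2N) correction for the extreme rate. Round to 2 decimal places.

The false-alarm rate is 0/75 = 0, so apply the 1/(2N) correction: FA → 1/(2·75) = 0.00667.
z(H) = z(0.89333) = 1.244
z(FA) = z(0.00667) = -2.475
d' = 1.244 − (-2.475) = 3.719

d′ = 3.72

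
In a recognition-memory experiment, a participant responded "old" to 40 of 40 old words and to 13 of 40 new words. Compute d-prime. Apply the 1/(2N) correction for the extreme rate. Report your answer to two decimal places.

d-prime = 2.70

The hit rate is 40/40 = 1, so apply the 1/(2N) correction: H → 1 − 1/(2·40) = 0.98750.
z(H) = z(0.98750) = 2.241
z(FA) = z(0.32500) = -0.454
d' = 2.241 − (-0.454) = 2.695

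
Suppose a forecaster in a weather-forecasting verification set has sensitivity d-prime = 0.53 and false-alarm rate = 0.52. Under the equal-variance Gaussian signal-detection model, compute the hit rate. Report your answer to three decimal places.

z(false-alarm rate) = z(0.52) = 0.0502
z(H) = z(FA) + d' = 0.0502 + 0.53 = 0.5802
hit rate = Φ(0.5802) = 0.7191

hit rate = 0.719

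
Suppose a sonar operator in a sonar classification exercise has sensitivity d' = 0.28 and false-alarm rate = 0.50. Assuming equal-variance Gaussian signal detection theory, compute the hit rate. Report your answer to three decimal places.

hit rate = 0.610

z(false-alarm rate) = z(0.50) = 0.0000
z(H) = z(FA) + d' = 0.0000 + 0.28 = 0.2800
hit rate = Φ(0.2800) = 0.6103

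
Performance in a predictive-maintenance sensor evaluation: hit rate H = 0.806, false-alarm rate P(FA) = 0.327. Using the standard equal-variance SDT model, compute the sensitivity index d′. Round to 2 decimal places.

Φ⁻¹(0.806) = 0.8633, Φ⁻¹(0.327) = -0.4482
d' = z(H) − z(FA) = 0.8633 − (-0.4482) = 1.3115

d′ = 1.31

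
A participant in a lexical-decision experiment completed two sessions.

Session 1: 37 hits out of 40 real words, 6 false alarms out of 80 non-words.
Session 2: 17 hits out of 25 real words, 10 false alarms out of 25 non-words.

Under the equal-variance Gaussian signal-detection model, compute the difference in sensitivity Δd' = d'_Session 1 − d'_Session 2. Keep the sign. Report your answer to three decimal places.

Session 1: z(0.9250) = 1.4395, z(0.0750) = -1.4395, d' = 2.8790
Session 2: z(0.6800) = 0.4677, z(0.4000) = -0.2533, d' = 0.7210
Δd' = d'_Session 1 − d'_Session 2 = 2.8790 − 0.7210 = 2.1580
Session 1 has the higher sensitivity.

Δd' = 2.158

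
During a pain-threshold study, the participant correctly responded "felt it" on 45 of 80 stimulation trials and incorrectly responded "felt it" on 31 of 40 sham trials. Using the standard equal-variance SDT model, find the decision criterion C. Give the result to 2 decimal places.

H = 45/80 = 0.5625
FA = 31/40 = 0.7750
Φ⁻¹(H) = 0.157
Φ⁻¹(FA) = 0.755
c = −½·[z(H) + z(FA)] = −0.5 × (0.157 + 0.755) = -0.456
c < 0: the participant has a liberal response bias.

C = -0.46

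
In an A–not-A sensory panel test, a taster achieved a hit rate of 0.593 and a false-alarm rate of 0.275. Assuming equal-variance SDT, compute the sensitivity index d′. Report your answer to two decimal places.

d′ = 0.83

Φ⁻¹(0.593) = 0.2353, Φ⁻¹(0.275) = -0.5978
d' = z(H) − z(FA) = 0.2353 − (-0.5978) = 0.8331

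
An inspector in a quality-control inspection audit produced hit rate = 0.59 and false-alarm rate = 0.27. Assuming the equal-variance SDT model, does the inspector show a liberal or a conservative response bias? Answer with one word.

z(H) = 0.228, z(FA) = -0.613
c = −½·(z(H) + z(FA)) = 0.1925
c > 0 → conservative criterion (biased toward responding “no”).

conservative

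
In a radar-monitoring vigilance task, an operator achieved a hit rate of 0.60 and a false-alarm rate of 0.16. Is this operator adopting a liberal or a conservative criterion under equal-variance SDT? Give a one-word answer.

conservative

z(H) = 0.253, z(FA) = -0.994
c = −½·(z(H) + z(FA)) = 0.3705
c > 0 → conservative criterion (biased toward responding “no”).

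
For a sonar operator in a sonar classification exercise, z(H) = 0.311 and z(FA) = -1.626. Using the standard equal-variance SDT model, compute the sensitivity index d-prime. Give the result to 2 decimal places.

d-prime = 1.94

d' = z(H) − z(FA) = 0.311 − (-1.626) = 1.937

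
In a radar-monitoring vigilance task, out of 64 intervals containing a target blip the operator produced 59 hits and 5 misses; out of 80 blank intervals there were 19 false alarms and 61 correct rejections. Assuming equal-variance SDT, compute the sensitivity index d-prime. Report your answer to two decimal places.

H = 59/64 = 0.9219
FA = 19/80 = 0.2375
z(0.9219) = 1.4180, z(0.2375) = -0.7144
d' = z(H) − z(FA) = 1.4180 − (-0.7144) = 2.1324

d-prime = 2.13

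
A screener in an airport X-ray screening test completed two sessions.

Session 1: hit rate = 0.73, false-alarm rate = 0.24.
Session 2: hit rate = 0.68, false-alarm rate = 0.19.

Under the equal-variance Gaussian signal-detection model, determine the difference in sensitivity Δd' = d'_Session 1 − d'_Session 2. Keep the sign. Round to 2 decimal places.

Δd' = -0.03

Session 1: z(0.73) = 0.613, z(0.24) = -0.706, d' = 1.319
Session 2: z(0.68) = 0.468, z(0.19) = -0.878, d' = 1.346
Δd' = d'_Session 1 − d'_Session 2 = 1.319 − 1.346 = -0.027
Session 2 has the higher sensitivity.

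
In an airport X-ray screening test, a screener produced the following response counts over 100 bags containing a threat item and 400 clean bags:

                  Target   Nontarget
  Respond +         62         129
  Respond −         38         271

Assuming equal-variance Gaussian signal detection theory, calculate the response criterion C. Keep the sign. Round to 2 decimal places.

H = 62/100 = 0.6200
FA = 129/400 = 0.3225
Φ⁻¹(H) = Φ⁻¹(0.6200) = 0.3055
Φ⁻¹(FA) = Φ⁻¹(0.3225) = -0.4607
c = −½·[z(H) + z(FA)] = −0.5 × (0.3055 + (-0.4607)) = 0.0776

C = 0.08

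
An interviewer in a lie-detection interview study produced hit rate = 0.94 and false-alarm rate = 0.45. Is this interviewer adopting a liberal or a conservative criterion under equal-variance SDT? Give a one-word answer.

liberal

z(H) = 1.555, z(FA) = -0.126
c = −½·(z(H) + z(FA)) = -0.7145
c < 0 → liberal criterion (biased toward responding “yes”).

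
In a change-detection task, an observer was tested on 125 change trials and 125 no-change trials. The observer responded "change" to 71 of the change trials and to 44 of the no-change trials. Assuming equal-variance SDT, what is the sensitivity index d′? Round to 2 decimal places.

d′ = 0.55

H = 71/125 = 0.5680
FA = 44/125 = 0.3520
z(H) = 0.171
z(FA) = -0.380
d' = z(H) − z(FA) = 0.171 − (-0.380) = 0.551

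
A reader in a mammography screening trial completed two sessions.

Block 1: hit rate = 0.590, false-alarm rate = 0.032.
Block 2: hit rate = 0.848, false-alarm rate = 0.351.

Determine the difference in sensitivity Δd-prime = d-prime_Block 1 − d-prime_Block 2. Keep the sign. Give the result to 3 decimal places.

Δd-prime = 0.669

Block 1: z(0.590) = 0.2275, z(0.032) = -1.8522, d' = 2.0797
Block 2: z(0.848) = 1.0279, z(0.351) = -0.3826, d' = 1.4105
Δd' = d'_Block 1 − d'_Block 2 = 2.0797 − 1.4105 = 0.6692
Block 1 has the higher sensitivity.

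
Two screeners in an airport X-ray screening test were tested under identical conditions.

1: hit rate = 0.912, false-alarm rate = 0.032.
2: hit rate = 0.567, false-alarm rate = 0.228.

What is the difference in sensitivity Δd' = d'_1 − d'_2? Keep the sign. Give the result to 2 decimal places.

1: z(0.912) = 1.353, z(0.032) = -1.852, d' = 3.205
2: z(0.567) = 0.169, z(0.228) = -0.745, d' = 0.914
Δd' = d'_1 − d'_2 = 3.205 − 0.914 = 2.291
1 has the higher sensitivity.

Δd' = 2.29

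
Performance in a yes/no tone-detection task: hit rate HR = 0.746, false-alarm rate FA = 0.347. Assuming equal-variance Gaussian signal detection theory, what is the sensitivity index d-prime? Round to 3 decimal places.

Φ⁻¹(H) = 0.6620
Φ⁻¹(FA) = -0.3934
d' = z(H) − z(FA) = 0.6620 − (-0.3934) = 1.0554

d-prime = 1.055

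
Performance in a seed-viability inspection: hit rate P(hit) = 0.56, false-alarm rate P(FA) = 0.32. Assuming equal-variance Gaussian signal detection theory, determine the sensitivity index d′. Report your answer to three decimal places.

d′ = 0.619

Φ⁻¹(0.56) = 0.1510, Φ⁻¹(0.32) = -0.4677
d' = z(H) − z(FA) = 0.1510 − (-0.4677) = 0.6187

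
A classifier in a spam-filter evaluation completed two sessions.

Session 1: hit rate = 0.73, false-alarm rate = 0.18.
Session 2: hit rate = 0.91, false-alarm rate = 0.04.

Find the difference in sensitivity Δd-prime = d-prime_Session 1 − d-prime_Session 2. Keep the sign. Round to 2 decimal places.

Session 1: z(0.73) = 0.613, z(0.18) = -0.915, d' = 1.528
Session 2: z(0.91) = 1.341, z(0.04) = -1.751, d' = 3.092
Δd' = d'_Session 1 − d'_Session 2 = 1.528 − 3.092 = -1.564
Session 2 has the higher sensitivity.

Δd-prime = -1.56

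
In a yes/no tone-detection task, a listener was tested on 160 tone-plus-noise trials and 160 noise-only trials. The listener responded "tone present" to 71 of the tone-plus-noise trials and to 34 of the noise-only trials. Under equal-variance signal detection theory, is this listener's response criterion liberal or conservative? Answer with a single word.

conservative

z(H) = -0.141, z(FA) = -0.798
c = −½·(z(H) + z(FA)) = 0.4695
c > 0 → conservative criterion (biased toward responding “no”).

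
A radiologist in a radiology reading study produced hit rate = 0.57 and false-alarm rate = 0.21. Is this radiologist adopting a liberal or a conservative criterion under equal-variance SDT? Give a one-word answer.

z(H) = 0.176, z(FA) = -0.806
c = −½·(z(H) + z(FA)) = 0.315
c > 0 → conservative criterion (biased toward responding “no”).

conservative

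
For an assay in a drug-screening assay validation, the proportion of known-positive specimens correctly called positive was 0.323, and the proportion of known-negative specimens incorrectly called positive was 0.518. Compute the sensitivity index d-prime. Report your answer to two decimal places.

d-prime = -0.50

Φ⁻¹(H) = -0.459
Φ⁻¹(FA) = 0.045
d' = z(H) − z(FA) = -0.459 − 0.045 = -0.504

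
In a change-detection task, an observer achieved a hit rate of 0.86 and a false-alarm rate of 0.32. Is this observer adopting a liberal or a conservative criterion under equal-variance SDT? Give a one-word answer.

z(H) = 1.080, z(FA) = -0.468
c = −½·(z(H) + z(FA)) = -0.306
c < 0 → liberal criterion (biased toward responding “yes”).

liberal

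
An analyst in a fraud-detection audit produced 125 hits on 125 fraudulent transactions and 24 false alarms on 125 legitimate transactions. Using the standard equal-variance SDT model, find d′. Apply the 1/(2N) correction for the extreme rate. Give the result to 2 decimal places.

The hit rate is 125/125 = 1, so apply the 1/(2N) correction: H → 1 − 1/(2·125) = 0.99600.
z(H) = z(0.99600) = 2.652
z(FA) = z(0.19200) = -0.871
d' = 2.652 − (-0.871) = 3.523

d′ = 3.52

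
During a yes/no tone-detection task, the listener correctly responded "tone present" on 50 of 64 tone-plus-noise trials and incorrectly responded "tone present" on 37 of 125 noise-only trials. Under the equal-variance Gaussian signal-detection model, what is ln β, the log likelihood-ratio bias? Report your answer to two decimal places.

ln β = -0.16

H = 50/64 = 0.7812
FA = 37/125 = 0.2960
Φ⁻¹(0.7812) = 0.776, Φ⁻¹(0.2960) = -0.536
ln β = −½·[z(H)² − z(FA)²] = −0.5 × (0.602 − 0.287) = -0.1575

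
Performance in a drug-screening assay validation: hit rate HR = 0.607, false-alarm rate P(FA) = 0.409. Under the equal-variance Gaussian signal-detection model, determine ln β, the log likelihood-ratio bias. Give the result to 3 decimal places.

ln β = -0.010

z(0.607) = 0.2715, z(0.409) = -0.2301
ln β = −½·[z(H)² − z(FA)²] = −0.5 × (0.0737 − 0.0529) = -0.0104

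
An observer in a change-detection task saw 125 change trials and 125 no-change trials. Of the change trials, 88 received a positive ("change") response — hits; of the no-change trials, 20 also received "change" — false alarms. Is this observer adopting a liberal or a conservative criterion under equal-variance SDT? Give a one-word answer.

z(H) = 0.536, z(FA) = -0.994
c = −½·(z(H) + z(FA)) = 0.229
c > 0 → conservative criterion (biased toward responding “no”).

conservative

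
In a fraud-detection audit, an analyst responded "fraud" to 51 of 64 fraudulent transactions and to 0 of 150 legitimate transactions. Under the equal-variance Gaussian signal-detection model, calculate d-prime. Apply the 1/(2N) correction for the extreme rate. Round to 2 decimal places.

d-prime = 3.54

The false-alarm rate is 0/150 = 0, so apply the 1/(2N) correction: FA → 1/(2·150) = 0.00333.
z(H) = z(0.79688) = 0.831
z(FA) = z(0.00333) = -2.713
d' = 0.831 − (-2.713) = 3.544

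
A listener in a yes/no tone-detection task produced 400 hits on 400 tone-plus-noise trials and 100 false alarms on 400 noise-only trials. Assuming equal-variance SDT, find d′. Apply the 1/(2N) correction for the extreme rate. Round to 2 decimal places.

d′ = 3.70

The hit rate is 400/400 = 1, so apply the 1/(2N) correction: H → 1 − 1/(2·400) = 0.99875.
z(H) = z(0.99875) = 3.023
z(FA) = z(0.25000) = -0.674
d' = 3.023 − (-0.674) = 3.697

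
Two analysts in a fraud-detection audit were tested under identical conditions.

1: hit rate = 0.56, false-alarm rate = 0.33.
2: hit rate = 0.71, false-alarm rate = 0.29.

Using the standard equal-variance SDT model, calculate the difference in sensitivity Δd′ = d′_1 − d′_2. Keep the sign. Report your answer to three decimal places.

1: z(0.56) = 0.1510, z(0.33) = -0.4399, d' = 0.5909
2: z(0.71) = 0.5534, z(0.29) = -0.5534, d' = 1.1068
Δd' = d'_1 − d'_2 = 0.5909 − 1.1068 = -0.5159
2 has the higher sensitivity.

Δd′ = -0.516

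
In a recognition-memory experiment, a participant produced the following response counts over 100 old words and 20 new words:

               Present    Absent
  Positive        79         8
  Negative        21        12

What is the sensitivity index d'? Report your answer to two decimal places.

d' = 1.06

H = 79/100 = 0.7900
FA = 8/20 = 0.4000
z(H) = z(0.7900) = 0.8064
z(FA) = z(0.4000) = -0.2533
d' = z(H) − z(FA) = 0.8064 − (-0.2533) = 1.0597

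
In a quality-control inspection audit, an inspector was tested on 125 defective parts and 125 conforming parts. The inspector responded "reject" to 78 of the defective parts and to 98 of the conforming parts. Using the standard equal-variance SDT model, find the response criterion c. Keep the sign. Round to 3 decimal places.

c = -0.551

H = 78/125 = 0.6240
FA = 98/125 = 0.7840
z(0.6240) = 0.3160, z(0.7840) = 0.7858
c = −½·[z(H) + z(FA)] = −0.5 × (0.3160 + 0.7858) = -0.5509
c < 0: the inspector has a liberal response bias.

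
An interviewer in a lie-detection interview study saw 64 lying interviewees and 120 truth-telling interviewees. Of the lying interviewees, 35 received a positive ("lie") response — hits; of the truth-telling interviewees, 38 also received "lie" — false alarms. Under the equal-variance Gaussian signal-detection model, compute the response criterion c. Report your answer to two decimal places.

H = 35/64 = 0.5469
FA = 38/120 = 0.3167
z(0.5469) = 0.1178, z(0.3167) = -0.4769
c = −½·[z(H) + z(FA)] = −0.5 × (0.1178 + (-0.4769)) = 0.17955
c > 0: the interviewer has a conservative response bias.

c = 0.18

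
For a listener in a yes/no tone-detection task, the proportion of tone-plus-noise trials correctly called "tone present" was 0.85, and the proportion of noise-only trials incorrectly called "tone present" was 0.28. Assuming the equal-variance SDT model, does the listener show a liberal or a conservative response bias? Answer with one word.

z(H) = 1.036, z(FA) = -0.583
c = −½·(z(H) + z(FA)) = -0.2265
c < 0 → liberal criterion (biased toward responding “yes”).

liberal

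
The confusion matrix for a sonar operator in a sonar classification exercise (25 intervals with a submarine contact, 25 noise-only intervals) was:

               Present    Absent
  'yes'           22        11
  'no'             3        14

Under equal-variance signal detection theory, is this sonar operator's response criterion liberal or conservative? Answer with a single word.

liberal

z(H) = 1.175, z(FA) = -0.151
c = −½·(z(H) + z(FA)) = -0.512
c < 0 → liberal criterion (biased toward responding “yes”).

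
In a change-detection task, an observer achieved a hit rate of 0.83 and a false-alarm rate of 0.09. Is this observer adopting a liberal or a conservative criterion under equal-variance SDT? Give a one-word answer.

conservative

z(H) = 0.954, z(FA) = -1.341
c = −½·(z(H) + z(FA)) = 0.1935
c > 0 → conservative criterion (biased toward responding “no”).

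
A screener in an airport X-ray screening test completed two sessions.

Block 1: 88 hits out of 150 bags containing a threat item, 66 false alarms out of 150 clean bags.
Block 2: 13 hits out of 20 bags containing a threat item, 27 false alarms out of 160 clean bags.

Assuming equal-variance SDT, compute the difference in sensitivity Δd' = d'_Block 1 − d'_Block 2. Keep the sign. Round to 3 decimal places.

Block 1: z(0.5867) = 0.2191, z(0.4400) = -0.1510, d' = 0.3701
Block 2: z(0.6500) = 0.3853, z(0.1688) = -0.9589, d' = 1.3442
Δd' = d'_Block 1 − d'_Block 2 = 0.3701 − 1.3442 = -0.9741
Block 2 has the higher sensitivity.

Δd' = -0.974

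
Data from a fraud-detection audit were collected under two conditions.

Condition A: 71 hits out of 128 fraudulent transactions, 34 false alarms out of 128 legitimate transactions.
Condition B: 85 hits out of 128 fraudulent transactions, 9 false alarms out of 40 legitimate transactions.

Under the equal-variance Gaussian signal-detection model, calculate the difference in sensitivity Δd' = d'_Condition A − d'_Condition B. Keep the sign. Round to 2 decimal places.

Δd' = -0.42

Condition A: z(0.5547) = 0.138, z(0.2656) = -0.626, d' = 0.764
Condition B: z(0.6641) = 0.424, z(0.2250) = -0.755, d' = 1.179
Δd' = d'_Condition A − d'_Condition B = 0.764 − 1.179 = -0.415
Condition B has the higher sensitivity.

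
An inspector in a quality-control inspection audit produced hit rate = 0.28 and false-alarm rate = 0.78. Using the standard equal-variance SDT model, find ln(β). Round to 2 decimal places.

z(H) = -0.583
z(FA) = 0.772
ln β = −½·[z(H)² − z(FA)²] = −0.5 × (0.340 − 0.596) = 0.128

ln β = 0.13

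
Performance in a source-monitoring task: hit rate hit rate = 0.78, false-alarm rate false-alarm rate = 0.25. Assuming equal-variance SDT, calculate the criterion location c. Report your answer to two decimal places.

c = -0.05

z(0.78) = 0.7722, z(0.25) = -0.6745
c = −½·[z(H) + z(FA)] = −0.5 × (0.7722 + (-0.6745)) = -0.04885
c < 0: the participant has a liberal response bias.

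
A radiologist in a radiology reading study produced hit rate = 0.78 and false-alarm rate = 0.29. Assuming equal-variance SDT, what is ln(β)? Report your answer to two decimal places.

ln β = -0.15

Φ⁻¹(H) = Φ⁻¹(0.78) = 0.772
Φ⁻¹(FA) = Φ⁻¹(0.29) = -0.553
ln β = −½·[z(H)² − z(FA)²] = −0.5 × (0.596 − 0.306) = -0.145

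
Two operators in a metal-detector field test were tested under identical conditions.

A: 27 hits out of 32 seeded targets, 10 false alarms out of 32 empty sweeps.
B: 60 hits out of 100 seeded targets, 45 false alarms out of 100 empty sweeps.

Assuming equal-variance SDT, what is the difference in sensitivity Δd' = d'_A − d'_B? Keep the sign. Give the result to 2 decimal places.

A: z(0.8438) = 1.010, z(0.3125) = -0.489, d' = 1.499
B: z(0.6000) = 0.253, z(0.4500) = -0.126, d' = 0.379
Δd' = d'_A − d'_B = 1.499 − 0.379 = 1.120
A has the higher sensitivity.

Δd' = 1.12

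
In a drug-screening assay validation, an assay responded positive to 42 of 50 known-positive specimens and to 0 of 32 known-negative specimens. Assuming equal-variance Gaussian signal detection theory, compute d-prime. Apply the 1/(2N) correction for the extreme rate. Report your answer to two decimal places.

d-prime = 3.15

The false-alarm rate is 0/32 = 0, so apply the 1/(2N) correction: FA → 1/(2·32) = 0.01562.
z(H) = z(0.84000) = 0.994
z(FA) = z(0.01562) = -2.154
d' = 0.994 − (-2.154) = 3.148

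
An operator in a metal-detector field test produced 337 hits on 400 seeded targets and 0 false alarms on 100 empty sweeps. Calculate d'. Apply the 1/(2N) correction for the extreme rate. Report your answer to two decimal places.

The false-alarm rate is 0/100 = 0, so apply the 1/(2N) correction: FA → 1/(2·100) = 0.00500.
z(H) = z(0.84250) = 1.005
z(FA) = z(0.00500) = -2.576
d' = 1.005 − (-2.576) = 3.581

d' = 3.58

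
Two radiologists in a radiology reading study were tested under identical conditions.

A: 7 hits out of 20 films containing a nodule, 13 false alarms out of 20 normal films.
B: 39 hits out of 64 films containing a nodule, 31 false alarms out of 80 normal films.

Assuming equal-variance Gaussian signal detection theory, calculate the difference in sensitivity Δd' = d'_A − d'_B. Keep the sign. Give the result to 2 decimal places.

A: z(0.3500) = -0.385, z(0.6500) = 0.385, d' = -0.770
B: z(0.6094) = 0.278, z(0.3875) = -0.286, d' = 0.564
Δd' = d'_A − d'_B = -0.770 − 0.564 = -1.334
B has the higher sensitivity.

Δd' = -1.33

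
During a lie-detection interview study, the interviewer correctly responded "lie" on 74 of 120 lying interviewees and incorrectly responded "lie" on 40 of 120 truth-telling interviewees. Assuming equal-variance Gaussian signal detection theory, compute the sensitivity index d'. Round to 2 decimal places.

H = 74/120 = 0.6167
FA = 40/120 = 0.3333
Φ⁻¹(H) = Φ⁻¹(0.6167) = 0.297
Φ⁻¹(FA) = Φ⁻¹(0.3333) = -0.431
d' = z(H) − z(FA) = 0.297 − (-0.431) = 0.728

d' = 0.73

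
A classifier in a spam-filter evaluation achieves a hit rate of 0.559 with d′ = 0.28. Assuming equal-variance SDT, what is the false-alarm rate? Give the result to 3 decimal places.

z(hit rate) = z(0.559) = 0.1484
z(FA) = z(H) − d' = 0.1484 − 0.28 = -0.1316
false-alarm rate = Φ(-0.1316) = 0.4477

false-alarm rate = 0.448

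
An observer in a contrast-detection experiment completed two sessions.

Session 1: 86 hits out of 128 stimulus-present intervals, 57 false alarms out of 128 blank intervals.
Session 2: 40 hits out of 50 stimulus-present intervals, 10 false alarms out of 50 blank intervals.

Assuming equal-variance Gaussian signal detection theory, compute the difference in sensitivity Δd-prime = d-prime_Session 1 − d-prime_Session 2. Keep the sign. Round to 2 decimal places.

Δd-prime = -1.10

Session 1: z(0.6719) = 0.445, z(0.4453) = -0.138, d' = 0.583
Session 2: z(0.8000) = 0.842, z(0.2000) = -0.842, d' = 1.684
Δd' = d'_Session 1 − d'_Session 2 = 0.583 − 1.684 = -1.101
Session 2 has the higher sensitivity.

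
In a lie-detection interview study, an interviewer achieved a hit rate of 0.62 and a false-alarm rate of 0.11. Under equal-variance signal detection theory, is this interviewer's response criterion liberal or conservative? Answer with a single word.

conservative

z(H) = 0.305, z(FA) = -1.227
c = −½·(z(H) + z(FA)) = 0.461
c > 0 → conservative criterion (biased toward responding “no”).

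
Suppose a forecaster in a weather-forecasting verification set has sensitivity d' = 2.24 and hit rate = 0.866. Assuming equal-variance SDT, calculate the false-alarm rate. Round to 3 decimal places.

z(hit rate) = z(0.866) = 1.1077
z(FA) = z(H) − d' = 1.1077 − 2.24 = -1.1323
false-alarm rate = Φ(-1.1323) = 0.1288

false-alarm rate = 0.129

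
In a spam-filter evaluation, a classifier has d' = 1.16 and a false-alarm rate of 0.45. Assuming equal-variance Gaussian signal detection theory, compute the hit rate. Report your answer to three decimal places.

hit rate = 0.850

z(false-alarm rate) = z(0.45) = -0.1257
z(H) = z(FA) + d' = -0.1257 + 1.16 = 1.0343
hit rate = Φ(1.0343) = 0.8495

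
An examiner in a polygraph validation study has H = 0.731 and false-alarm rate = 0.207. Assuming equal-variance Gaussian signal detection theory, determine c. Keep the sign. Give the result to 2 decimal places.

c = 0.10

Φ⁻¹(H) = Φ⁻¹(0.731) = 0.6158
Φ⁻¹(FA) = Φ⁻¹(0.207) = -0.8169
c = −½·[z(H) + z(FA)] = −0.5 × (0.6158 + (-0.8169)) = 0.10055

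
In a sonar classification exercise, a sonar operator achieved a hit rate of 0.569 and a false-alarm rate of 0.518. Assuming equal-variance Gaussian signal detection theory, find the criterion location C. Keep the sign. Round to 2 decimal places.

C = -0.11

z(H) = z(0.569) = 0.174
z(FA) = z(0.518) = 0.045
c = −½·[z(H) + z(FA)] = −0.5 × (0.174 + 0.045) = -0.1095
c < 0: the sonar operator has a liberal response bias.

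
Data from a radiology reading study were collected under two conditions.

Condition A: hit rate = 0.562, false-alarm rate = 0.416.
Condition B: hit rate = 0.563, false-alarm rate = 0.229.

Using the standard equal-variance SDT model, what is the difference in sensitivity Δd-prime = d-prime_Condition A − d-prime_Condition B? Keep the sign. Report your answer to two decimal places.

Δd-prime = -0.53

Condition A: z(0.562) = 0.156, z(0.416) = -0.212, d' = 0.368
Condition B: z(0.563) = 0.159, z(0.229) = -0.742, d' = 0.901
Δd' = d'_Condition A − d'_Condition B = 0.368 − 0.901 = -0.533
Condition B has the higher sensitivity.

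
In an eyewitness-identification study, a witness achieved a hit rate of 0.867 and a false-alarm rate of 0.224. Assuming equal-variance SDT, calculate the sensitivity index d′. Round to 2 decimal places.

z(H) = z(0.867) = 1.1123
z(FA) = z(0.224) = -0.7588
d' = z(H) − z(FA) = 1.1123 − (-0.7588) = 1.8711

d′ = 1.87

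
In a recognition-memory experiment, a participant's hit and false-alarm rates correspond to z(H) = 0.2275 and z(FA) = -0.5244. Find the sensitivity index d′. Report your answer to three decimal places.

d' = z(H) − z(FA) = 0.2275 − (-0.5244) = 0.7519

d′ = 0.752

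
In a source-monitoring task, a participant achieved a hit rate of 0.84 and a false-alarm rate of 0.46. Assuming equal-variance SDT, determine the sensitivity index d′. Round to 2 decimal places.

d′ = 1.09

z(H) = z(0.84) = 0.9945
z(FA) = z(0.46) = -0.1004
d' = z(H) − z(FA) = 0.9945 − (-0.1004) = 1.0949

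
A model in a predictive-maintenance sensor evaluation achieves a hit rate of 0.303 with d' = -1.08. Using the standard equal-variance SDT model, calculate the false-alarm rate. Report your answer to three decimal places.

false-alarm rate = 0.714

z(hit rate) = z(0.303) = -0.5158
z(FA) = z(H) − d' = -0.5158 − (-1.08) = 0.5642
false-alarm rate = Φ(0.5642) = 0.7137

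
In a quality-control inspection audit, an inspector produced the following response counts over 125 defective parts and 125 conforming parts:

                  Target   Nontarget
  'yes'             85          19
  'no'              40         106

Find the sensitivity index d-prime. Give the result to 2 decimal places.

d-prime = 1.50

H = 85/125 = 0.6800
FA = 19/125 = 0.1520
Φ⁻¹(H) = Φ⁻¹(0.6800) = 0.468
Φ⁻¹(FA) = Φ⁻¹(0.1520) = -1.028
d' = z(H) − z(FA) = 0.468 − (-1.028) = 1.496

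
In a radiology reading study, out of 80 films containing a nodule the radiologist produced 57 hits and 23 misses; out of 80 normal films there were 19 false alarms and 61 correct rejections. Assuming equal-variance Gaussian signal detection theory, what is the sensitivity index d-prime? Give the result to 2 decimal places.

H = 57/80 = 0.7125
FA = 19/80 = 0.2375
Φ⁻¹(H) = Φ⁻¹(0.7125) = 0.561
Φ⁻¹(FA) = Φ⁻¹(0.2375) = -0.714
d' = z(H) − z(FA) = 0.561 − (-0.714) = 1.275

d-prime = 1.28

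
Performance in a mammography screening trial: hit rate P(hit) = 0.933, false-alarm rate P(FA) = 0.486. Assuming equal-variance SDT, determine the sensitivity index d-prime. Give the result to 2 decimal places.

d-prime = 1.53

z(0.933) = 1.499, z(0.486) = -0.035
d' = z(H) − z(FA) = 1.499 − (-0.035) = 1.534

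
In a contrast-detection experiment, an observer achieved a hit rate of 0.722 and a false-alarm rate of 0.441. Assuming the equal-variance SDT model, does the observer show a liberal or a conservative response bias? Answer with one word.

z(H) = 0.589, z(FA) = -0.148
c = −½·(z(H) + z(FA)) = -0.2205
c < 0 → liberal criterion (biased toward responding “yes”).

liberal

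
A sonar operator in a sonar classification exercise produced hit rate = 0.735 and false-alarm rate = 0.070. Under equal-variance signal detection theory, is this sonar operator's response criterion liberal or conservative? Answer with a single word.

conservative

z(H) = 0.628, z(FA) = -1.476
c = −½·(z(H) + z(FA)) = 0.424
c > 0 → conservative criterion (biased toward responding “no”).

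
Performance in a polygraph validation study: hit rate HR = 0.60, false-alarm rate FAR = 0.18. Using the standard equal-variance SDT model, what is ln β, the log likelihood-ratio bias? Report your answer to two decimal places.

Φ⁻¹(H) = 0.253
Φ⁻¹(FA) = -0.915
ln β = −½·[z(H)² − z(FA)²] = −0.5 × (0.064 − 0.837) = 0.3865

ln β = 0.39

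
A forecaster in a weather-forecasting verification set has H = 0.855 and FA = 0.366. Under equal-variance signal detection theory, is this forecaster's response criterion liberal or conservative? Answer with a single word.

liberal

z(H) = 1.058, z(FA) = -0.342
c = −½·(z(H) + z(FA)) = -0.358
c < 0 → liberal criterion (biased toward responding “yes”).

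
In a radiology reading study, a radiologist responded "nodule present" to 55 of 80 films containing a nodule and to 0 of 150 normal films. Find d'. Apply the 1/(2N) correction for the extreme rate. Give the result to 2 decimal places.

d' = 3.20

The false-alarm rate is 0/150 = 0, so apply the 1/(2N) correction: FA → 1/(2·150) = 0.00333.
z(H) = z(0.68750) = 0.489
z(FA) = z(0.00333) = -2.713
d' = 0.489 − (-2.713) = 3.202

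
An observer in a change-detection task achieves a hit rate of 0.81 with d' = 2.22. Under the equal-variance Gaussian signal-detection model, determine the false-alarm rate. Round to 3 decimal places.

false-alarm rate = 0.090

z(hit rate) = z(0.81) = 0.8779
z(FA) = z(H) − d' = 0.8779 − 2.22 = -1.3421
false-alarm rate = Φ(-1.3421) = 0.0898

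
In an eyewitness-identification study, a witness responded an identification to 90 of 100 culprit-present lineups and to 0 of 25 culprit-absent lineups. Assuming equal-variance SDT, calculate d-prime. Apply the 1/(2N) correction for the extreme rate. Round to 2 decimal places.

d-prime = 3.34

The false-alarm rate is 0/25 = 0, so apply the 1/(2N) correction: FA → 1/(2·25) = 0.02000.
z(H) = z(0.90000) = 1.282
z(FA) = z(0.02000) = -2.054
d' = 1.282 − (-2.054) = 3.336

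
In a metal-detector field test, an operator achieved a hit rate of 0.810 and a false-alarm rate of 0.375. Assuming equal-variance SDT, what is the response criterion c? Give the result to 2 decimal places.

z(0.810) = 0.878, z(0.375) = -0.319
c = −½·[z(H) + z(FA)] = −0.5 × (0.878 + (-0.319)) = -0.2795

c = -0.28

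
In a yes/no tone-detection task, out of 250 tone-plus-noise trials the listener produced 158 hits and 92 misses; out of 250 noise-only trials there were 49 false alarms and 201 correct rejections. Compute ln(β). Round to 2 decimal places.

ln β = 0.31

H = 158/250 = 0.6320
FA = 49/250 = 0.1960
Φ⁻¹(0.6320) = 0.337, Φ⁻¹(0.1960) = -0.856
ln β = −½·[z(H)² − z(FA)²] = −0.5 × (0.114 − 0.733) = 0.3095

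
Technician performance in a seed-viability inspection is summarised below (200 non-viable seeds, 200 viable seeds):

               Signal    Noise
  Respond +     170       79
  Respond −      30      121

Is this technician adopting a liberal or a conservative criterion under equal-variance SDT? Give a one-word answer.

z(H) = 1.036, z(FA) = -0.266
c = −½·(z(H) + z(FA)) = -0.385
c < 0 → liberal criterion (biased toward responding “yes”).

liberal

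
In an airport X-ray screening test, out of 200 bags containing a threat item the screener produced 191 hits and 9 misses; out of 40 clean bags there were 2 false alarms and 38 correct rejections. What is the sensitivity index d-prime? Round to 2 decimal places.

d-prime = 3.34

H = 191/200 = 0.9550
FA = 2/40 = 0.0500
z(H) = 1.695
z(FA) = -1.645
d' = z(H) − z(FA) = 1.695 − (-1.645) = 3.340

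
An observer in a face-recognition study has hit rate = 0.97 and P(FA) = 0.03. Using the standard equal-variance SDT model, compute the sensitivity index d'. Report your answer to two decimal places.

z(H) = 1.881
z(FA) = -1.881
d' = z(H) − z(FA) = 1.881 − (-1.881) = 3.762

d' = 3.76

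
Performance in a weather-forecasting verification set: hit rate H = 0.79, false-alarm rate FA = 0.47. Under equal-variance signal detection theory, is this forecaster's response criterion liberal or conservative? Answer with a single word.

liberal

z(H) = 0.806, z(FA) = -0.075
c = −½·(z(H) + z(FA)) = -0.3655
c < 0 → liberal criterion (biased toward responding “yes”).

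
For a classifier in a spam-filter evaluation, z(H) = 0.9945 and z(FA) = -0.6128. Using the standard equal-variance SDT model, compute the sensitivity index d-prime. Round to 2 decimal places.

d' = z(H) − z(FA) = 0.9945 − (-0.6128) = 1.6073

d-prime = 1.61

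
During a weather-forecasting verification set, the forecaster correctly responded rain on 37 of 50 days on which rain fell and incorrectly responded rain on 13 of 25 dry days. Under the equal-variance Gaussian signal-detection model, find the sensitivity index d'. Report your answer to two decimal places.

d' = 0.59

H = 37/50 = 0.7400
FA = 13/25 = 0.5200
z(H) = z(0.7400) = 0.6433
z(FA) = z(0.5200) = 0.0502
d' = z(H) − z(FA) = 0.6433 − 0.0502 = 0.5931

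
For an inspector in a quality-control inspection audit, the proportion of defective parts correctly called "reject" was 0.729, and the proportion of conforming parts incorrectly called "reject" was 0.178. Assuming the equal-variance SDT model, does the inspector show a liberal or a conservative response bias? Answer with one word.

conservative

z(H) = 0.610, z(FA) = -0.923
c = −½·(z(H) + z(FA)) = 0.1565
c > 0 → conservative criterion (biased toward responding “no”).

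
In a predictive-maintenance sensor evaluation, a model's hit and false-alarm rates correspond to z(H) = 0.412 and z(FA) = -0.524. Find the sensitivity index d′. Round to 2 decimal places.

d' = z(H) − z(FA) = 0.412 − (-0.524) = 0.936

d′ = 0.94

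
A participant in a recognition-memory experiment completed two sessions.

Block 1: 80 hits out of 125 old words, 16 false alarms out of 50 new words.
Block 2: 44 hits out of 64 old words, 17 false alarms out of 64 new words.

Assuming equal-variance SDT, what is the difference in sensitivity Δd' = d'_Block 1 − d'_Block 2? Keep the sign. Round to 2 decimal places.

Δd' = -0.29

Block 1: z(0.6400) = 0.358, z(0.3200) = -0.468, d' = 0.826
Block 2: z(0.6875) = 0.489, z(0.2656) = -0.626, d' = 1.115
Δd' = d'_Block 1 − d'_Block 2 = 0.826 − 1.115 = -0.289
Block 2 has the higher sensitivity.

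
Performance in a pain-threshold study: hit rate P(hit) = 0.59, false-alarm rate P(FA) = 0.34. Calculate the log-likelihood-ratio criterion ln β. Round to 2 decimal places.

z(H) = z(0.59) = 0.228
z(FA) = z(0.34) = -0.412
ln β = −½·[z(H)² − z(FA)²] = −0.5 × (0.052 − 0.170) = 0.059

ln β = 0.06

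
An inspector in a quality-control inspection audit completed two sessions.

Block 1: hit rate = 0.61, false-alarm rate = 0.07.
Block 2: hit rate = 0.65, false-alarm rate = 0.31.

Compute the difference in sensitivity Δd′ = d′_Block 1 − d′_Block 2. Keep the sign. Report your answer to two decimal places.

Block 1: z(0.61) = 0.279, z(0.07) = -1.476, d' = 1.755
Block 2: z(0.65) = 0.385, z(0.31) = -0.496, d' = 0.881
Δd' = d'_Block 1 − d'_Block 2 = 1.755 − 0.881 = 0.874
Block 1 has the higher sensitivity.

Δd′ = 0.87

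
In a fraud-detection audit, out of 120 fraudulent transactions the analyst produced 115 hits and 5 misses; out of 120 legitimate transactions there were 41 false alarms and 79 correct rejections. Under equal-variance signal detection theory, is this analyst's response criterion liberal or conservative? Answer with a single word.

liberal

z(H) = 1.732, z(FA) = -0.408
c = −½·(z(H) + z(FA)) = -0.662
c < 0 → liberal criterion (biased toward responding “yes”).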